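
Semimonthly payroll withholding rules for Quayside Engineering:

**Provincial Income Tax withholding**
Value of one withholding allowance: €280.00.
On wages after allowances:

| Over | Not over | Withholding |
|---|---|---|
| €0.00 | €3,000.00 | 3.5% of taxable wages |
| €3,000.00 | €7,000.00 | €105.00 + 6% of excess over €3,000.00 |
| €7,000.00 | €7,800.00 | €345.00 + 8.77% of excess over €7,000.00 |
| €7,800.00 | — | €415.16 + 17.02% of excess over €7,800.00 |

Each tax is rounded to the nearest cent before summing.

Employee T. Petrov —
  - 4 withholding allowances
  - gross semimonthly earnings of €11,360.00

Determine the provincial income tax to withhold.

€830.45

Provincial Income Tax: taxable = €11,360.00 − 4×€280.00 = €10,240.00
  €415.16 + 17.02% × (€10,240.00 − €7,800.00) = €415.16 + 17.02% × €2,440.00 = €830.45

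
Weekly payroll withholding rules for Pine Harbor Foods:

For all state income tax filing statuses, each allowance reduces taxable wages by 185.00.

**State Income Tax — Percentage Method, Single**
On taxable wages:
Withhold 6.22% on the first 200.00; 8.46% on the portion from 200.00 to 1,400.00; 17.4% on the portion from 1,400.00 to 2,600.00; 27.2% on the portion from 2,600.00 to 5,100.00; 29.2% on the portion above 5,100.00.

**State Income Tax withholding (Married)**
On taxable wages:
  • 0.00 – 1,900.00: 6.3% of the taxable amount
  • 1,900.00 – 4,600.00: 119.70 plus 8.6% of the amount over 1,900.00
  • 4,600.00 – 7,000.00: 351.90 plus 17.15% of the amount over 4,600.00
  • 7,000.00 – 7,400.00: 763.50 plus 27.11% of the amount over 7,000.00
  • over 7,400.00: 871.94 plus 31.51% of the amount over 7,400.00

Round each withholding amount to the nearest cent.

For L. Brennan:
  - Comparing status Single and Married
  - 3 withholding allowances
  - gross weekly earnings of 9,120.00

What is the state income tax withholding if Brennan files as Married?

State Income Tax (Married): taxable = 9,120.00 − 3×185.00 = 8,565.00
  871.94 + 31.51% × (8,565.00 − 7,400.00) = 871.94 + 31.51% × 1,165.00 = 1,239.03

1,239.03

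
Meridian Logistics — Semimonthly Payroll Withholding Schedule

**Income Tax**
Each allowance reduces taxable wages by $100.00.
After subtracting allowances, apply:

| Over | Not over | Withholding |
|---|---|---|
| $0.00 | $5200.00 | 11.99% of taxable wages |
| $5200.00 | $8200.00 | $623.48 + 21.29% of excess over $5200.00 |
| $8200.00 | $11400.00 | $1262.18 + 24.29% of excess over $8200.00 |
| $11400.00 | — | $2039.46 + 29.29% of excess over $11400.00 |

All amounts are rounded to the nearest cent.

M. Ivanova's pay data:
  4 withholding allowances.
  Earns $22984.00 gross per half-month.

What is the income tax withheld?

$5315.25

Income Tax: taxable = $22984.00 − 4×$100.00 = $22584.00
  $2039.46 + 29.29% × ($22584.00 − $11400.00) = $2039.46 + 29.29% × $11184.00 = $5315.25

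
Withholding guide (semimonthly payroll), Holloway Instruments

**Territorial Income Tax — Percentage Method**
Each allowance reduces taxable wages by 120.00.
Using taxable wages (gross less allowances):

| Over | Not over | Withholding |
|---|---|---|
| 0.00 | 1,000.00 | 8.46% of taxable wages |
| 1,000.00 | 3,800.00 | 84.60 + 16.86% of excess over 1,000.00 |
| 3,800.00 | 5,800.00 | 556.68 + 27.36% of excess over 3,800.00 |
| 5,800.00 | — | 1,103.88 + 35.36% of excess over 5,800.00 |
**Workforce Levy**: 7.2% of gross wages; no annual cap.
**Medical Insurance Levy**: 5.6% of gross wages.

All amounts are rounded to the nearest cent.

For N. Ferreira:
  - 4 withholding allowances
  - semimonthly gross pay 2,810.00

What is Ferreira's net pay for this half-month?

2,141.48

Territorial Income Tax: taxable = 2,810.00 − 4×120.00 = 2,330.00
  84.60 + 16.86% × (2,330.00 − 1,000.00) = 84.60 + 16.86% × 1,330.00 = 308.84
Workforce Levy: 7.2% × 2,810.00 = 202.32
Medical Insurance Levy: 5.6% × 2,810.00 = 157.36
Total withheld: 308.84 + 202.32 + 157.36 = 668.52
Net pay: 2,810.00 − 668.52 = 2,141.48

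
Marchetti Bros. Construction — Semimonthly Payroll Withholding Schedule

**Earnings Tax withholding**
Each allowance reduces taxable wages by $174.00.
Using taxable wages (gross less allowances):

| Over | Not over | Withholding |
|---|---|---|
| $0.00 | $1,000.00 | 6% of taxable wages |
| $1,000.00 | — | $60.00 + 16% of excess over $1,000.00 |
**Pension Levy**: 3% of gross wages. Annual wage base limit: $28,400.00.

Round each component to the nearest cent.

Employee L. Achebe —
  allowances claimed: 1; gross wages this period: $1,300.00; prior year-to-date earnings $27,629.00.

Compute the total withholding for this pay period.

Earnings Tax: taxable = $1,300.00 − 1×$174.00 = $1,126.00
  $60.00 + 16% × ($1,126.00 − $1,000.00) = $60.00 + 16% × $126.00 = $80.16
Pension Levy: cap $28,400.00 − YTD $27,629.00 = $771.00 subject; 3% × $771.00 = $23.13
Total: $80.16 + $23.13 = $103.29

$103.29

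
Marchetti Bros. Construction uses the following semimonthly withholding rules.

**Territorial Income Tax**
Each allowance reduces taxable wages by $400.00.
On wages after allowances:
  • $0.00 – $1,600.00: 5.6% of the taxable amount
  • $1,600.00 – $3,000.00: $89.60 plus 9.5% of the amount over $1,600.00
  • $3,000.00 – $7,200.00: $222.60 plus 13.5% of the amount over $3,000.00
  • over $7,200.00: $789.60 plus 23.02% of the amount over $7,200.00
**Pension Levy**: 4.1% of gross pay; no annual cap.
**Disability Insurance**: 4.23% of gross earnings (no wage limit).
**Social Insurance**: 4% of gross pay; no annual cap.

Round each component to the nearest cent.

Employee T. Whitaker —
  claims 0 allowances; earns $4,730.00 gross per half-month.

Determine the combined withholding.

Territorial Income Tax: taxable = $4,730.00
  $222.60 + 13.5% × ($4,730.00 − $3,000.00) = $222.60 + 13.5% × $1,730.00 = $456.15
Pension Levy: 4.1% × $4,730.00 = $193.93
Disability Insurance: 4.23% × $4,730.00 = $200.08
Social Insurance: 4% × $4,730.00 = $189.20
Total: $456.15 + $193.93 + $200.08 + $189.20 = $1,039.36

$1,039.36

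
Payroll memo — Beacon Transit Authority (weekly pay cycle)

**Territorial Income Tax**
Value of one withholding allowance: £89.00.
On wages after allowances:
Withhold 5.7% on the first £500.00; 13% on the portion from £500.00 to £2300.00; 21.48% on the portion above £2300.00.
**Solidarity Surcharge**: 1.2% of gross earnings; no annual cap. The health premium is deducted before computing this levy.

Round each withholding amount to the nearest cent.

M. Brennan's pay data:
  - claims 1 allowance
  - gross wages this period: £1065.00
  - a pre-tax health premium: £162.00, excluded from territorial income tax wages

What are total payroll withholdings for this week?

Territorial Income Tax: taxable = £1065.00 − £162.00 − 1×£89.00 = £814.00
  £28.50 + 13% × (£814.00 − £500.00) = £28.50 + 13% × £314.00 = £69.32
Solidarity Surcharge: 1.2% × £903.00 = £10.84
Total: £69.32 + £10.84 = £80.16

£80.16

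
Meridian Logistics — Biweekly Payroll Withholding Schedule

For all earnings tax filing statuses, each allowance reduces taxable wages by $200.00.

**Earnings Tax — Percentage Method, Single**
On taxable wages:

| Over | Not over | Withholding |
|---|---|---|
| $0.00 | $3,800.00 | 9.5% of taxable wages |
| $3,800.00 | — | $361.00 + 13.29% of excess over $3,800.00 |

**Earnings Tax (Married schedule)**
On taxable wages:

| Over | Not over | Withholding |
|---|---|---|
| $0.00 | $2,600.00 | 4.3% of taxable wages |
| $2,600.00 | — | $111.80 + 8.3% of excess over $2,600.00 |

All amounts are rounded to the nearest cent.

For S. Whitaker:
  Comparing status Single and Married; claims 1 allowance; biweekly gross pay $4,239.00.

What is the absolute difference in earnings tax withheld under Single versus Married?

$161.52

Earnings Tax (Single): taxable = $4,239.00 − 1×$200.00 = $4,039.00
  $361.00 + 13.29% × ($4,039.00 − $3,800.00) = $361.00 + 13.29% × $239.00 = $392.76
Earnings Tax (Married): taxable = $4,239.00 − 1×$200.00 = $4,039.00
  $111.80 + 8.3% × ($4,039.00 − $2,600.00) = $111.80 + 8.3% × $1,439.00 = $231.24
Difference: |$392.76 − $231.24| = $161.52 (higher under Single)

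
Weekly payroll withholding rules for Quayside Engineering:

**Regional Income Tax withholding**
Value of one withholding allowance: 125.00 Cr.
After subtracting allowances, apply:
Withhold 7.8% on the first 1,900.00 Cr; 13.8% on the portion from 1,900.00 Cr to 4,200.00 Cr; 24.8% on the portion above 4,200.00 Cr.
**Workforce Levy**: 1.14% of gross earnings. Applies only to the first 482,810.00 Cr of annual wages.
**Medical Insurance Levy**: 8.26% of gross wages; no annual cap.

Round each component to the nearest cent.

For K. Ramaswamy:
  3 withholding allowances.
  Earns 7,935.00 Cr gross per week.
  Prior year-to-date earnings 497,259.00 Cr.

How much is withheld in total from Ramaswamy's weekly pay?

1,954.31 Cr

Regional Income Tax: taxable = 7,935.00 Cr − 3×125.00 Cr = 7,560.00 Cr
  465.60 Cr + 24.8% × (7,560.00 Cr − 4,200.00 Cr) = 465.60 Cr + 24.8% × 3,360.00 Cr = 1,298.88 Cr
Workforce Levy: YTD 497,259.00 Cr ≥ cap 482,810.00 Cr → 0.00 Cr
Medical Insurance Levy: 8.26% × 7,935.00 Cr = 655.43 Cr
Total: 1,298.88 Cr + 0.00 Cr + 655.43 Cr = 1,954.31 Cr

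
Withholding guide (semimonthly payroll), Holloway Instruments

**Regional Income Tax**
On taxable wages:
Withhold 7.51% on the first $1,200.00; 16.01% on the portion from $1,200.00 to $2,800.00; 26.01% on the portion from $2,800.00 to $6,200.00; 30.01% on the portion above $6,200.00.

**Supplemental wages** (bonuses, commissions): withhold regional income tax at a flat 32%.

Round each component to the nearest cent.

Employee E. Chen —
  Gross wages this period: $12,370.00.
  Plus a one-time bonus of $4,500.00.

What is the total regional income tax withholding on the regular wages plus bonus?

Regional Income Tax: taxable = $12,370.00
  $1,230.62 + 30.01% × ($12,370.00 − $6,200.00) = $1,230.62 + 30.01% × $6,170.00 = $3,082.24
Supplemental (32% flat on bonus): 32% × $4,500.00 = $1,440.00
Total regional income tax: $3,082.24 + $1,440.00 = $4,522.24

$4,522.24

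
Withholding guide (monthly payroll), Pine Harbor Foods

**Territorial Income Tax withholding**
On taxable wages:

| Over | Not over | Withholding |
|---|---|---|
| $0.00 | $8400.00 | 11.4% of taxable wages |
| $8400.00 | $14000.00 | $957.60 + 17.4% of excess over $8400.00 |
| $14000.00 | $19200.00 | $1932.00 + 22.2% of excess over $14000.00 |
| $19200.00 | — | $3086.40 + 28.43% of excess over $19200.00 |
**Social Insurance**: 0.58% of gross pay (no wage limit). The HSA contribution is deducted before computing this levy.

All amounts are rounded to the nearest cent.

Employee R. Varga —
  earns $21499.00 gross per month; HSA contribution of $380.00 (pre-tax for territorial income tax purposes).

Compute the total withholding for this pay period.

Territorial Income Tax: taxable = $21499.00 − $380.00 = $21119.00
  $3086.40 + 28.43% × ($21119.00 − $19200.00) = $3086.40 + 28.43% × $1919.00 = $3631.97
Social Insurance: 0.58% × $21119.00 = $122.49
Total: $3631.97 + $122.49 = $3754.46

$3754.46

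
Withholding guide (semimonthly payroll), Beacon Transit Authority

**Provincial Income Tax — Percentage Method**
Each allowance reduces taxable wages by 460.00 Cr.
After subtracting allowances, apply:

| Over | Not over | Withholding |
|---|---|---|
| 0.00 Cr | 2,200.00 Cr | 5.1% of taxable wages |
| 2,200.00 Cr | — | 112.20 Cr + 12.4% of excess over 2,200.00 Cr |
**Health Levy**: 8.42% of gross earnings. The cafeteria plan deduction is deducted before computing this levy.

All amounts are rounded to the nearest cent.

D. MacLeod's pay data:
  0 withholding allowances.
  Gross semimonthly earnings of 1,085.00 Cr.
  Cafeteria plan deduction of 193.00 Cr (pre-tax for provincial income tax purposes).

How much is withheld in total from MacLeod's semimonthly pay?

120.60 Cr

Provincial Income Tax: taxable = 1,085.00 Cr − 193.00 Cr = 892.00 Cr
  5.1% × 892.00 Cr = 45.49 Cr
Health Levy: 8.42% × 892.00 Cr = 75.11 Cr
Total: 45.49 Cr + 75.11 Cr = 120.60 Cr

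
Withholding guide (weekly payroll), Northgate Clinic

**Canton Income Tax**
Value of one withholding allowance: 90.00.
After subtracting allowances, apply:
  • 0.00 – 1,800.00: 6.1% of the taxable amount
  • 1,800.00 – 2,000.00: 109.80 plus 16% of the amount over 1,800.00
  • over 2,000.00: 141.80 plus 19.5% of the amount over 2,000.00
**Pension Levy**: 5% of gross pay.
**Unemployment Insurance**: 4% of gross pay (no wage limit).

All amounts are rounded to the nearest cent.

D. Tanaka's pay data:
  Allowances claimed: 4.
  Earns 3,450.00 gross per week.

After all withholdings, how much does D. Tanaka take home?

2,785.15

Canton Income Tax: taxable = 3,450.00 − 4×90.00 = 3,090.00
  141.80 + 19.5% × (3,090.00 − 2,000.00) = 141.80 + 19.5% × 1,090.00 = 354.35
Pension Levy: 5% × 3,450.00 = 172.50
Unemployment Insurance: 4% × 3,450.00 = 138.00
Total withheld: 354.35 + 172.50 + 138.00 = 664.85
Net pay: 3,450.00 − 664.85 = 2,785.15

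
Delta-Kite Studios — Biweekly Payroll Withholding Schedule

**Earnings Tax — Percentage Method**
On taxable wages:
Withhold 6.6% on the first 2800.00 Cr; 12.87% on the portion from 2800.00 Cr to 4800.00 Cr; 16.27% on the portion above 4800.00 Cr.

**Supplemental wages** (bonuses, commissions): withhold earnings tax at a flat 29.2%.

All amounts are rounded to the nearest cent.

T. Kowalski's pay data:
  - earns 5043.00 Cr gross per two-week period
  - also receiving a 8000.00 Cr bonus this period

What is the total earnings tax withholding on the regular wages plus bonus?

Earnings Tax: taxable = 5043.00 Cr
  442.20 Cr + 16.27% × (5043.00 Cr − 4800.00 Cr) = 442.20 Cr + 16.27% × 243.00 Cr = 481.74 Cr
Supplemental (29.2% flat on bonus): 29.2% × 8000.00 Cr = 2336.00 Cr
Total earnings tax: 481.74 Cr + 2336.00 Cr = 2817.74 Cr

2817.74 Cr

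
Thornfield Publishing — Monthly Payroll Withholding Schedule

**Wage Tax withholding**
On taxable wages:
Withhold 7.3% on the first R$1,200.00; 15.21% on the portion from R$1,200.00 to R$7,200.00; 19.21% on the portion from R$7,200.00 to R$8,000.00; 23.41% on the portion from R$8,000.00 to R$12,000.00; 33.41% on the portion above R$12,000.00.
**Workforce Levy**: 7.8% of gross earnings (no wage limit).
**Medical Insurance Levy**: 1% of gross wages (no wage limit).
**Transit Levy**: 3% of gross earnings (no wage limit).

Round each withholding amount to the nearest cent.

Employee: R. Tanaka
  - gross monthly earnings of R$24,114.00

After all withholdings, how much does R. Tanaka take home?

Wage Tax: taxable = R$24,114.00
  R$2,090.28 + 33.41% × (R$24,114.00 − R$12,000.00) = R$2,090.28 + 33.41% × R$12,114.00 = R$6,137.57
Workforce Levy: 7.8% × R$24,114.00 = R$1,880.89
Medical Insurance Levy: 1% × R$24,114.00 = R$241.14
Transit Levy: 3% × R$24,114.00 = R$723.42
Total withheld: R$6,137.57 + R$1,880.89 + R$241.14 + R$723.42 = R$8,983.02
Net pay: R$24,114.00 − R$8,983.02 = R$15,130.98

R$15,130.98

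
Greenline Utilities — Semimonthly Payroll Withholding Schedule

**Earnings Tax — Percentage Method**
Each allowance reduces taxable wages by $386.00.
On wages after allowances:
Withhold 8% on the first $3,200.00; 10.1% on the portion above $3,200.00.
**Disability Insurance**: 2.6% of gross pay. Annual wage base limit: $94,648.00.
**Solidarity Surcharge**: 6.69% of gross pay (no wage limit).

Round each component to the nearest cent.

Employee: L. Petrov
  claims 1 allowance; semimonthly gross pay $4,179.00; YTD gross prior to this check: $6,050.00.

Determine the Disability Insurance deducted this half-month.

Disability Insurance: 2.6% × $4,179.00 = $108.65

$108.65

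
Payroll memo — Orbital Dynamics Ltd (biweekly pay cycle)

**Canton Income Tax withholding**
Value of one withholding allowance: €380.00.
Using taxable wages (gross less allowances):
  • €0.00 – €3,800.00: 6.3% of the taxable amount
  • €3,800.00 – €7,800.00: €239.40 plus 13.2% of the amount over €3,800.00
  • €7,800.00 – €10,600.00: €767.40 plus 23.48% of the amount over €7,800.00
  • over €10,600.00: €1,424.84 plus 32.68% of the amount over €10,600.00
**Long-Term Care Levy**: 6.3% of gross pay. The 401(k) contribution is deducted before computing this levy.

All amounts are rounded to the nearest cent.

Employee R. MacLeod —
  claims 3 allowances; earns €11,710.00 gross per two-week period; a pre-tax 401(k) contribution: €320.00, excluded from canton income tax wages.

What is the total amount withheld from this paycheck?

Canton Income Tax: taxable = €11,710.00 − €320.00 − 3×€380.00 = €10,250.00
  €767.40 + 23.48% × (€10,250.00 − €7,800.00) = €767.40 + 23.48% × €2,450.00 = €1,342.66
Long-Term Care Levy: 6.3% × €11,390.00 = €717.57
Total: €1,342.66 + €717.57 = €2,060.23

€2,060.23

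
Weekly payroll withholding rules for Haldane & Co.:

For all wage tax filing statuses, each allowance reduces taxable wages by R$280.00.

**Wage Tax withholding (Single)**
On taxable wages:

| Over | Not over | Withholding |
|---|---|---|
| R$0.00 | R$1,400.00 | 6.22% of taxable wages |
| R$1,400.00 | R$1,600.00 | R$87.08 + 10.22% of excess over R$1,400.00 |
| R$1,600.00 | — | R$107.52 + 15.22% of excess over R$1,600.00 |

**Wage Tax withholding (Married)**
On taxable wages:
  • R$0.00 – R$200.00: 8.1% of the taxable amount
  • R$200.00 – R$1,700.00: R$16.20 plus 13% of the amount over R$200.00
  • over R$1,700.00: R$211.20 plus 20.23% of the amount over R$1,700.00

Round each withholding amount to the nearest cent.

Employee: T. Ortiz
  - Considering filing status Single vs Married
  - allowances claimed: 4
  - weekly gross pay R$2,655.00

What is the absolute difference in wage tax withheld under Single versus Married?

Wage Tax (Single): taxable = R$2,655.00 − 4×R$280.00 = R$1,535.00
  R$87.08 + 10.22% × (R$1,535.00 − R$1,400.00) = R$87.08 + 10.22% × R$135.00 = R$100.88
Wage Tax (Married): taxable = R$2,655.00 − 4×R$280.00 = R$1,535.00
  R$16.20 + 13% × (R$1,535.00 − R$200.00) = R$16.20 + 13% × R$1,335.00 = R$189.75
Difference: |R$100.88 − R$189.75| = R$88.87 (higher under Married)

R$88.87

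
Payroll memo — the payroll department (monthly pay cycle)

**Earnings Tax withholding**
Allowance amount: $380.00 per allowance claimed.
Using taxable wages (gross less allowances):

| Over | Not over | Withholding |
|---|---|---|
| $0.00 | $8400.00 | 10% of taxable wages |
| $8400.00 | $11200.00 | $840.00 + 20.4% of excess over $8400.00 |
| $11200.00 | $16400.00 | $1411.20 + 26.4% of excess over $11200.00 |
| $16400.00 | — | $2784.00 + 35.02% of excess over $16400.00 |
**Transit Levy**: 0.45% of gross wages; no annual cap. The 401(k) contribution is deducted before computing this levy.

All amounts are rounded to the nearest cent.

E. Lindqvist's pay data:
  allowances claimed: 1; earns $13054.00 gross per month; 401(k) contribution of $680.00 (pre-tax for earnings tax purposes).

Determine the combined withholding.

Earnings Tax: taxable = $13054.00 − $680.00 − 1×$380.00 = $11994.00
  $1411.20 + 26.4% × ($11994.00 − $11200.00) = $1411.20 + 26.4% × $794.00 = $1620.82
Transit Levy: 0.45% × $12374.00 = $55.68
Total: $1620.82 + $55.68 = $1676.50

$1676.50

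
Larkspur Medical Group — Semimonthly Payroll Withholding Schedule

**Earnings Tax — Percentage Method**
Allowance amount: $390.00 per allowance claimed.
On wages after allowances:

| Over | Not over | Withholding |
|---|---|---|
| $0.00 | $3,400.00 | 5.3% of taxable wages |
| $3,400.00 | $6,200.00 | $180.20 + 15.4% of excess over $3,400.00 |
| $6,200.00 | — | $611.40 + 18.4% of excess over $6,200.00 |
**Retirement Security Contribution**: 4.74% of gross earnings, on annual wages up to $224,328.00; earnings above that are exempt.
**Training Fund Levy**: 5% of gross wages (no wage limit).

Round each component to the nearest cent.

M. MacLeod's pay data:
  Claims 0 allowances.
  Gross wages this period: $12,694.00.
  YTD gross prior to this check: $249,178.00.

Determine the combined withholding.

Earnings Tax: taxable = $12,694.00
  $611.40 + 18.4% × ($12,694.00 − $6,200.00) = $611.40 + 18.4% × $6,494.00 = $1,806.30
Retirement Security Contribution: YTD $249,178.00 ≥ cap $224,328.00 → $0.00
Training Fund Levy: 5% × $12,694.00 = $634.70
Total: $1,806.30 + $0.00 + $634.70 = $2,441.00

$2,441.00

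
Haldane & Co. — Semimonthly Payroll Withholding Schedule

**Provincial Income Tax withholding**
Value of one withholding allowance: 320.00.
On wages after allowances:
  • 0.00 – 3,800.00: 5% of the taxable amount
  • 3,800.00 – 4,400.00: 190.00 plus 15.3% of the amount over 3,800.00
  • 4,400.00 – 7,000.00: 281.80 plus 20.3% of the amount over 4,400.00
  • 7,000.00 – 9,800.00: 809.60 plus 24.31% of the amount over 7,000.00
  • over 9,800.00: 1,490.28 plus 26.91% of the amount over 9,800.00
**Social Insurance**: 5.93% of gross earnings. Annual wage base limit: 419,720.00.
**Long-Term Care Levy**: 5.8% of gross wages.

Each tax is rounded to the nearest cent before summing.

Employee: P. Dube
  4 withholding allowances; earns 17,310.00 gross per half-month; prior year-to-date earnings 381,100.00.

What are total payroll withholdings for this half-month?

5,197.23

Provincial Income Tax: taxable = 17,310.00 − 4×320.00 = 16,030.00
  1,490.28 + 26.91% × (16,030.00 − 9,800.00) = 1,490.28 + 26.91% × 6,230.00 = 3,166.77
Social Insurance: 5.93% × 17,310.00 = 1,026.48
Long-Term Care Levy: 5.8% × 17,310.00 = 1,003.98
Total: 3,166.77 + 1,026.48 + 1,003.98 = 5,197.23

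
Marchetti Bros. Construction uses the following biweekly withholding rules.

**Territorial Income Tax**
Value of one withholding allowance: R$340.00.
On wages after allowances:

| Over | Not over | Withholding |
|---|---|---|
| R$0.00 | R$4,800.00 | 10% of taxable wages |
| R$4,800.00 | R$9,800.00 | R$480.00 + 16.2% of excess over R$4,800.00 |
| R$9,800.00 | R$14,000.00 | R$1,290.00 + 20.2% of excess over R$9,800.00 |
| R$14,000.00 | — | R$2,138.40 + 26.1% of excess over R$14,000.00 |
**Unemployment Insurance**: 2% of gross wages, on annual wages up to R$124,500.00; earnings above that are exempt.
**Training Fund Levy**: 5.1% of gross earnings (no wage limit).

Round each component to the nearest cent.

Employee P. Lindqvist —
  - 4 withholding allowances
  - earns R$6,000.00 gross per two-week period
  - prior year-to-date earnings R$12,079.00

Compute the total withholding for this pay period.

R$890.00

Territorial Income Tax: taxable = R$6,000.00 − 4×R$340.00 = R$4,640.00
  10% × R$4,640.00 = R$464.00
Unemployment Insurance: 2% × R$6,000.00 = R$120.00
Training Fund Levy: 5.1% × R$6,000.00 = R$306.00
Total: R$464.00 + R$120.00 + R$306.00 = R$890.00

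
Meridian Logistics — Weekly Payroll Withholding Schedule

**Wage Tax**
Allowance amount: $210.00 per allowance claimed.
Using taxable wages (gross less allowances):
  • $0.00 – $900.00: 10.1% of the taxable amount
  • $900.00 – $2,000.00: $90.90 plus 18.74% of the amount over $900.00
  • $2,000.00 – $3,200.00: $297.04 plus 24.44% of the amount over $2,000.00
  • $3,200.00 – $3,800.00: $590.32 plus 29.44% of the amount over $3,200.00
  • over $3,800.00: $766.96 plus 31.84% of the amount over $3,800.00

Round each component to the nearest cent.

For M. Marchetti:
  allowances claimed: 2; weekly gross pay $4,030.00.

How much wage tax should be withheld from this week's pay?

$711.02

Wage Tax: taxable = $4,030.00 − 2×$210.00 = $3,610.00
  $590.32 + 29.44% × ($3,610.00 − $3,200.00) = $590.32 + 29.44% × $410.00 = $711.02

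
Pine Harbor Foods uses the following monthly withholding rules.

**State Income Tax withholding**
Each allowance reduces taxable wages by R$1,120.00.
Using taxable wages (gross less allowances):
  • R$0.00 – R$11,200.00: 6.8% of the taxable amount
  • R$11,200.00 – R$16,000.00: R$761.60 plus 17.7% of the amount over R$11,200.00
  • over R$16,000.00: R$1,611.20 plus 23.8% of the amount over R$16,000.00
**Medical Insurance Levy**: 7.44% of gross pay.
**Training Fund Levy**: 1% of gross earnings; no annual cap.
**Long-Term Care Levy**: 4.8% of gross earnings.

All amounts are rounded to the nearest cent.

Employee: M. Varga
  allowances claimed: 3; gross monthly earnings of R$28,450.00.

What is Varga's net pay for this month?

R$20,908.60

State Income Tax: taxable = R$28,450.00 − 3×R$1,120.00 = R$25,090.00
  R$1,611.20 + 23.8% × (R$25,090.00 − R$16,000.00) = R$1,611.20 + 23.8% × R$9,090.00 = R$3,774.62
Medical Insurance Levy: 7.44% × R$28,450.00 = R$2,116.68
Training Fund Levy: 1% × R$28,450.00 = R$284.50
Long-Term Care Levy: 4.8% × R$28,450.00 = R$1,365.60
Total withheld: R$3,774.62 + R$2,116.68 + R$284.50 + R$1,365.60 = R$7,541.40
Net pay: R$28,450.00 − R$7,541.40 = R$20,908.60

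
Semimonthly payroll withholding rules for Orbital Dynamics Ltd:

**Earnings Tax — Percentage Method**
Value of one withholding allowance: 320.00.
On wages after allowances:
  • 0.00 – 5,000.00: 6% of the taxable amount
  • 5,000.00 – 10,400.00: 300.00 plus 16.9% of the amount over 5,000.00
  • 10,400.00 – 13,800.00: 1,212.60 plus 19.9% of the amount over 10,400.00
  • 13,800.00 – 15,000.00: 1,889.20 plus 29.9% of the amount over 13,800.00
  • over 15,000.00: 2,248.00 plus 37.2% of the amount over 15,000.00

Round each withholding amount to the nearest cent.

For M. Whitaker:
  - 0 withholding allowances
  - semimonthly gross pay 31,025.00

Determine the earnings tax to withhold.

8,209.30

Earnings Tax: taxable = 31,025.00
  2,248.00 + 37.2% × (31,025.00 − 15,000.00) = 2,248.00 + 37.2% × 16,025.00 = 8,209.30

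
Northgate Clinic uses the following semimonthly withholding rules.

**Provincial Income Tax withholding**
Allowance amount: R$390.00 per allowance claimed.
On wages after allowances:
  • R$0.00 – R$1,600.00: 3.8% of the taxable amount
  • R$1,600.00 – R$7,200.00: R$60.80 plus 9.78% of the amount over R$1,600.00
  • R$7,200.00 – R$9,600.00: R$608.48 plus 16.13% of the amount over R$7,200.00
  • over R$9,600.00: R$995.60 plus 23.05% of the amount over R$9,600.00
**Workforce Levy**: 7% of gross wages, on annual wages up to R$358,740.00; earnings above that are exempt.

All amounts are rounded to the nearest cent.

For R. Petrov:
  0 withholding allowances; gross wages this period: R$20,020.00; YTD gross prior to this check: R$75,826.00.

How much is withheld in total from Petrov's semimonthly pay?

R$4,798.81

Provincial Income Tax: taxable = R$20,020.00
  R$995.60 + 23.05% × (R$20,020.00 − R$9,600.00) = R$995.60 + 23.05% × R$10,420.00 = R$3,397.41
Workforce Levy: 7% × R$20,020.00 = R$1,401.40
Total: R$3,397.41 + R$1,401.40 = R$4,798.81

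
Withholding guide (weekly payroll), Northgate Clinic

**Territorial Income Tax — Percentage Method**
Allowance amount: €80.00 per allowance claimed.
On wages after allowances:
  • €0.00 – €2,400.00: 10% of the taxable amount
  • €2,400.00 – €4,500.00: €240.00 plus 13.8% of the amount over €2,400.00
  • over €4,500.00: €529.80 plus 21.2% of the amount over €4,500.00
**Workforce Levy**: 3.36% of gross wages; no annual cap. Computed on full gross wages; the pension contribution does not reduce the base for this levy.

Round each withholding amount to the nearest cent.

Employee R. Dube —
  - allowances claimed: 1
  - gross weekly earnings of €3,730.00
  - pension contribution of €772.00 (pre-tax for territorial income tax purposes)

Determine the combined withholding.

€431.29

Territorial Income Tax: taxable = €3,730.00 − €772.00 − 1×€80.00 = €2,878.00
  €240.00 + 13.8% × (€2,878.00 − €2,400.00) = €240.00 + 13.8% × €478.00 = €305.96
Workforce Levy: 3.36% × €3,730.00 = €125.33
Total: €305.96 + €125.33 = €431.29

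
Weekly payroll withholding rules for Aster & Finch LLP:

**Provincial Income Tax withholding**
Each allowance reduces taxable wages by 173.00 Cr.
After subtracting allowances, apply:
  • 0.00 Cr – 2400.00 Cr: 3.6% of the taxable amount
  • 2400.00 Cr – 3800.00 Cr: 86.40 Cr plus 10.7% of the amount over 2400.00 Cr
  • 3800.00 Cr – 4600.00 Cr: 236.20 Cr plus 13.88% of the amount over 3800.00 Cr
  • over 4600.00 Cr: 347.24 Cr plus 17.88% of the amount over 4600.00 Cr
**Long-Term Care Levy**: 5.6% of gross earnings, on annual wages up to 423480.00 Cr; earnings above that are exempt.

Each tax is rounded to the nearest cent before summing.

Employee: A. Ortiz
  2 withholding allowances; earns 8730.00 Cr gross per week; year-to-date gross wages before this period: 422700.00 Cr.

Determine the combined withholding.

1067.50 Cr

Provincial Income Tax: taxable = 8730.00 Cr − 2×173.00 Cr = 8384.00 Cr
  347.24 Cr + 17.88% × (8384.00 Cr − 4600.00 Cr) = 347.24 Cr + 17.88% × 3784.00 Cr = 1023.82 Cr
Long-Term Care Levy: cap 423480.00 Cr − YTD 422700.00 Cr = 780.00 Cr subject; 5.6% × 780.00 Cr = 43.68 Cr
Total: 1023.82 Cr + 43.68 Cr = 1067.50 Cr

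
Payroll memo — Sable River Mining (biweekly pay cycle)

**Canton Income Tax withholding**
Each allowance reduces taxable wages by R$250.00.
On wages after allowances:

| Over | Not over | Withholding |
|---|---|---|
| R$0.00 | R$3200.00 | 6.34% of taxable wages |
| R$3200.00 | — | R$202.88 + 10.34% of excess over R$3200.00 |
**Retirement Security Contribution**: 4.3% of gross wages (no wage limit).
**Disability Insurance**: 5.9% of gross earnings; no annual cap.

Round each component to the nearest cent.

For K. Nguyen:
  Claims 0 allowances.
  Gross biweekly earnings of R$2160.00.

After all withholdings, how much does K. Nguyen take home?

R$1802.74

Canton Income Tax: taxable = R$2160.00
  6.34% × R$2160.00 = R$136.94
Retirement Security Contribution: 4.3% × R$2160.00 = R$92.88
Disability Insurance: 5.9% × R$2160.00 = R$127.44
Total withheld: R$136.94 + R$92.88 + R$127.44 = R$357.26
Net pay: R$2160.00 − R$357.26 = R$1802.74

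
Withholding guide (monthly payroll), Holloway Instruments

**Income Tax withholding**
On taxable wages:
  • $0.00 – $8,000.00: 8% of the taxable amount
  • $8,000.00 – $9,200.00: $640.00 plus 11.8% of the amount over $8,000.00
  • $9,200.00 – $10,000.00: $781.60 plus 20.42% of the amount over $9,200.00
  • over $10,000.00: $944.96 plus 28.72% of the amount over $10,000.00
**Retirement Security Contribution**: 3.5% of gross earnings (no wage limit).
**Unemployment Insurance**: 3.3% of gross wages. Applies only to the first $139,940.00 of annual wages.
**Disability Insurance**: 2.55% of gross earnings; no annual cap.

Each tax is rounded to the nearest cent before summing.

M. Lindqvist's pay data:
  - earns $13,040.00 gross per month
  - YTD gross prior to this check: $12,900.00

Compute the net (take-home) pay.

Income Tax: taxable = $13,040.00
  $944.96 + 28.72% × ($13,040.00 − $10,000.00) = $944.96 + 28.72% × $3,040.00 = $1,818.05
Retirement Security Contribution: 3.5% × $13,040.00 = $456.40
Unemployment Insurance: 3.3% × $13,040.00 = $430.32
Disability Insurance: 2.55% × $13,040.00 = $332.52
Total withheld: $1,818.05 + $456.40 + $430.32 + $332.52 = $3,037.29
Net pay: $13,040.00 − $3,037.29 = $10,002.71

$10,002.71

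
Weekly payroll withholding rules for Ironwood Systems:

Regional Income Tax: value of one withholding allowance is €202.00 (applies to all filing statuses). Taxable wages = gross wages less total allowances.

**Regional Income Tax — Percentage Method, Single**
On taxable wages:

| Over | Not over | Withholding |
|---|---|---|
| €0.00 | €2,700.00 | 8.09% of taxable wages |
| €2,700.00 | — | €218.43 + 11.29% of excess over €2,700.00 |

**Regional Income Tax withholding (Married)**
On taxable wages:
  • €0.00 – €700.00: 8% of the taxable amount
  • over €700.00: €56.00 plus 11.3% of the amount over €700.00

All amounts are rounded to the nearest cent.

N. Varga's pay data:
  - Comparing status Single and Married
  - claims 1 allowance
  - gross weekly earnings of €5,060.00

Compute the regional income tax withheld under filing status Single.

Regional Income Tax (Single): taxable = €5,060.00 − 1×€202.00 = €4,858.00
  €218.43 + 11.29% × (€4,858.00 − €2,700.00) = €218.43 + 11.29% × €2,158.00 = €462.07

€462.07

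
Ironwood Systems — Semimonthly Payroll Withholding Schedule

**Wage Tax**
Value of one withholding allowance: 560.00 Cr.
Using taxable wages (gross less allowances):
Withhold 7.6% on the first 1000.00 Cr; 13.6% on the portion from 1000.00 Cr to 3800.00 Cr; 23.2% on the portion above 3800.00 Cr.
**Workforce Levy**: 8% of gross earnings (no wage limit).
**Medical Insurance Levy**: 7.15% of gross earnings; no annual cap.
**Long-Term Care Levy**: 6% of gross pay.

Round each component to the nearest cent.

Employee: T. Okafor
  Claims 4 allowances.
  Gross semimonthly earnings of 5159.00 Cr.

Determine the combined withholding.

1428.11 Cr

Wage Tax: taxable = 5159.00 Cr − 4×560.00 Cr = 2919.00 Cr
  76.00 Cr + 13.6% × (2919.00 Cr − 1000.00 Cr) = 76.00 Cr + 13.6% × 1919.00 Cr = 336.98 Cr
Workforce Levy: 8% × 5159.00 Cr = 412.72 Cr
Medical Insurance Levy: 7.15% × 5159.00 Cr = 368.87 Cr
Long-Term Care Levy: 6% × 5159.00 Cr = 309.54 Cr
Total: 336.98 Cr + 412.72 Cr + 368.87 Cr + 309.54 Cr = 1428.11 Cr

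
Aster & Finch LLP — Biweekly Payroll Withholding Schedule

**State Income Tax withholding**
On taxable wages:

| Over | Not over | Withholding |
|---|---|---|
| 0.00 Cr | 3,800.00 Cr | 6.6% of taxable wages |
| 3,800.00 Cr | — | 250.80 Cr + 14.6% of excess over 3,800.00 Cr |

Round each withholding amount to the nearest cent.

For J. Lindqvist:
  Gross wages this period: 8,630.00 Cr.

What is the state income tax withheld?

955.98 Cr

State Income Tax: taxable = 8,630.00 Cr
  250.80 Cr + 14.6% × (8,630.00 Cr − 3,800.00 Cr) = 250.80 Cr + 14.6% × 4,830.00 Cr = 955.98 Cr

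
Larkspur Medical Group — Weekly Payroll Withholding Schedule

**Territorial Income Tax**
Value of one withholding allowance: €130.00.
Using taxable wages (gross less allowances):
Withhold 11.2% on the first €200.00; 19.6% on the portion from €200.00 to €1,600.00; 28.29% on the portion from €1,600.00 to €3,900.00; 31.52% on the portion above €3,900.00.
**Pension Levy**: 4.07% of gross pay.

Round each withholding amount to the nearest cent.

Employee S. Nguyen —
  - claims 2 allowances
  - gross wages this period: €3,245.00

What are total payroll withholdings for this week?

Territorial Income Tax: taxable = €3,245.00 − 2×€130.00 = €2,985.00
  €296.80 + 28.29% × (€2,985.00 − €1,600.00) = €296.80 + 28.29% × €1,385.00 = €688.62
Pension Levy: 4.07% × €3,245.00 = €132.07
Total: €688.62 + €132.07 = €820.69

€820.69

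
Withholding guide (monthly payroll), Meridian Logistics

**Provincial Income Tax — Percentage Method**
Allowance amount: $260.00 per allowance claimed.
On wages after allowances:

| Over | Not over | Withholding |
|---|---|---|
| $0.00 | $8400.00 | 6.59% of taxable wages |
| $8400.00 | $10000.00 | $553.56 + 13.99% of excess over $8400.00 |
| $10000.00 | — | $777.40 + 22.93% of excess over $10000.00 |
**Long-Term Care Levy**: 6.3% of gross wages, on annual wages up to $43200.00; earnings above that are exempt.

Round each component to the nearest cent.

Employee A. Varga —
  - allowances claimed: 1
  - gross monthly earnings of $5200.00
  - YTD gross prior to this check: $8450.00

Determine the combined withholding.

Provincial Income Tax: taxable = $5200.00 − 1×$260.00 = $4940.00
  6.59% × $4940.00 = $325.55
Long-Term Care Levy: 6.3% × $5200.00 = $327.60
Total: $325.55 + $327.60 = $653.15

$653.15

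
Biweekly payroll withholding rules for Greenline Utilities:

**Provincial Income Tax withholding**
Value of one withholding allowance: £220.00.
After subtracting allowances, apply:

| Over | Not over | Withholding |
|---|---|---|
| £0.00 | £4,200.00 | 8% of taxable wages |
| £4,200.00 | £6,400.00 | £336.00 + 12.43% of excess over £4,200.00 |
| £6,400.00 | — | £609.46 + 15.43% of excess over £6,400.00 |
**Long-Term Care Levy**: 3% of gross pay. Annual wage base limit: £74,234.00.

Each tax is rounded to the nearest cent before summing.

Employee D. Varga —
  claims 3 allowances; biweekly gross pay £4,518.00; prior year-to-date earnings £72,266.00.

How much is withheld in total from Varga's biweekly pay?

Provincial Income Tax: taxable = £4,518.00 − 3×£220.00 = £3,858.00
  8% × £3,858.00 = £308.64
Long-Term Care Levy: cap £74,234.00 − YTD £72,266.00 = £1,968.00 subject; 3% × £1,968.00 = £59.04
Total: £308.64 + £59.04 = £367.68

£367.68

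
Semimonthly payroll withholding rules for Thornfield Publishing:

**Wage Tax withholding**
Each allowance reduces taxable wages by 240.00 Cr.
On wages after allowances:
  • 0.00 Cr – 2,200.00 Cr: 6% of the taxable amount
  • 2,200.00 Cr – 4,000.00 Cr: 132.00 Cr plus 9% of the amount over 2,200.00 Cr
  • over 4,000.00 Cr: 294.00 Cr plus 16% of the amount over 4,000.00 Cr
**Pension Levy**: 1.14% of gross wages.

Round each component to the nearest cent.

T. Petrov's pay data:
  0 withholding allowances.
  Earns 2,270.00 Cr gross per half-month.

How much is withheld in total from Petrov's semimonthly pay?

Wage Tax: taxable = 2,270.00 Cr
  132.00 Cr + 9% × (2,270.00 Cr − 2,200.00 Cr) = 132.00 Cr + 9% × 70.00 Cr = 138.30 Cr
Pension Levy: 1.14% × 2,270.00 Cr = 25.88 Cr
Total: 138.30 Cr + 25.88 Cr = 164.18 Cr

164.18 Cr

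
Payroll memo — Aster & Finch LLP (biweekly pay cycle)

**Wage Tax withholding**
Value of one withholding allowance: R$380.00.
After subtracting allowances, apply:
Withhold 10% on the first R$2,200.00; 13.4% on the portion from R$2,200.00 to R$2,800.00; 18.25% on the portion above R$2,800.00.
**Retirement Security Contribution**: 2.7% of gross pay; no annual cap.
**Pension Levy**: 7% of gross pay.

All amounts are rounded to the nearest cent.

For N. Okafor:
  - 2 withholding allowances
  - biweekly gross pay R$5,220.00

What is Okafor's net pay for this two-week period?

R$4,110.31

Wage Tax: taxable = R$5,220.00 − 2×R$380.00 = R$4,460.00
  R$300.40 + 18.25% × (R$4,460.00 − R$2,800.00) = R$300.40 + 18.25% × R$1,660.00 = R$603.35
Retirement Security Contribution: 2.7% × R$5,220.00 = R$140.94
Pension Levy: 7% × R$5,220.00 = R$365.40
Total withheld: R$603.35 + R$140.94 + R$365.40 = R$1,109.69
Net pay: R$5,220.00 − R$1,109.69 = R$4,110.31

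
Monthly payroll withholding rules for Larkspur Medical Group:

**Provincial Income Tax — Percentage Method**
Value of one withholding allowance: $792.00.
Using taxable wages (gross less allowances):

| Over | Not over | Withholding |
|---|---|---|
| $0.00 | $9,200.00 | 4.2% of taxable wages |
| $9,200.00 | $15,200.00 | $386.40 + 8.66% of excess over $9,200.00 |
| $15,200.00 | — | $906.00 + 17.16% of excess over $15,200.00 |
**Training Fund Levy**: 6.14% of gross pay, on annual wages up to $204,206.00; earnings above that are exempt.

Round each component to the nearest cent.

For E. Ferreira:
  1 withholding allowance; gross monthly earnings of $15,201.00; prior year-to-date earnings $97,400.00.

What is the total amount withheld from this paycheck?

Provincial Income Tax: taxable = $15,201.00 − 1×$792.00 = $14,409.00
  $386.40 + 8.66% × ($14,409.00 − $9,200.00) = $386.40 + 8.66% × $5,209.00 = $837.50
Training Fund Levy: 6.14% × $15,201.00 = $933.34
Total: $837.50 + $933.34 = $1,770.84

$1,770.84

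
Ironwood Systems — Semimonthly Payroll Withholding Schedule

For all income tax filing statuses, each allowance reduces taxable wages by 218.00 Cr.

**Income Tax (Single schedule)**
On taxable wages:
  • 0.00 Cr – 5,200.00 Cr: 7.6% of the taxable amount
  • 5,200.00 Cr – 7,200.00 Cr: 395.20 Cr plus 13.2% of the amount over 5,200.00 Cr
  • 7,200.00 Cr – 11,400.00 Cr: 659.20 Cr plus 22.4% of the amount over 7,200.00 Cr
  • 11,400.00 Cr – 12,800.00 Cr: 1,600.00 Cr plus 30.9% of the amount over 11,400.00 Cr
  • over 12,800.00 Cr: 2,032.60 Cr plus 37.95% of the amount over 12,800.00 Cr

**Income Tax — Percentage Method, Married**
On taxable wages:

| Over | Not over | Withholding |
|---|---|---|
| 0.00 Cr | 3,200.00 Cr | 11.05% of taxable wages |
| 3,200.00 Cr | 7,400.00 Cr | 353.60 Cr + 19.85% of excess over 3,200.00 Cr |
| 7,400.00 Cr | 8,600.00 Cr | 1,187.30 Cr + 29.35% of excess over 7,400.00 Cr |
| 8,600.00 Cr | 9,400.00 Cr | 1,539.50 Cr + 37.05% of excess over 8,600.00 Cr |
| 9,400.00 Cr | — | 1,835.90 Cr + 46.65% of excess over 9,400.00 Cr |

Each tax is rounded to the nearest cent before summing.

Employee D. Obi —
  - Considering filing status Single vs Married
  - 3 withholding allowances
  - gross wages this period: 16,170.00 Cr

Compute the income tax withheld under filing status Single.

Income Tax (Single): taxable = 16,170.00 Cr − 3×218.00 Cr = 15,516.00 Cr
  2,032.60 Cr + 37.95% × (15,516.00 Cr − 12,800.00 Cr) = 2,032.60 Cr + 37.95% × 2,716.00 Cr = 3,063.32 Cr

3,063.32 Cr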